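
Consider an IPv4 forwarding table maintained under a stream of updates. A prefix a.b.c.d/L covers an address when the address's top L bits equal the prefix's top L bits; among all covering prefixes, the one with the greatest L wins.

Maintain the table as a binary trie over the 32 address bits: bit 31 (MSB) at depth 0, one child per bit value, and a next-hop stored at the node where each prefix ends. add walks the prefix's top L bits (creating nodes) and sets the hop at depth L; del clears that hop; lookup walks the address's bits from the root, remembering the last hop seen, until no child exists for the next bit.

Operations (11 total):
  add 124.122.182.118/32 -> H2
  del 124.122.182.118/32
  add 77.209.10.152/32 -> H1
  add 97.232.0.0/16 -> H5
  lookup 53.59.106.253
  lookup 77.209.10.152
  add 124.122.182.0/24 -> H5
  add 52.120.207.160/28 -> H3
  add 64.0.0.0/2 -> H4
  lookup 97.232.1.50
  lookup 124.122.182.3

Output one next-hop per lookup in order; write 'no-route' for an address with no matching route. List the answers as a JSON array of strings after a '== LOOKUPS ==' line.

Apply in order:
  add 124.122.182.118/32 -> H2 at depth 32
  del 124.122.182.118/32 (clear depth 32)
  add 77.209.10.152/32 -> H1 at depth 32
  add 97.232.0.0/16 -> H5 at depth 16
  Q 53.59.106.253: descend 0 ; hops seen [∅] ; pick no-route
  Q 77.209.10.152: descend 01001101110100010000101010011000 ; hops seen [H1] ; pick H1
  add 124.122.182.0/24 -> H5 at depth 24
  add 52.120.207.160/28 -> H3 at depth 28
  add 64.0.0.0/2 -> H4 at depth 2
  Q 97.232.1.50: descend 0110000111101000 ; hops seen [H4,H5] ; pick H5
  Q 124.122.182.3: descend 0111110001111010101101100 ; hops seen [H4,H5] ; pick H5

== LOOKUPS ==
["no-route","H1","H5","H5"]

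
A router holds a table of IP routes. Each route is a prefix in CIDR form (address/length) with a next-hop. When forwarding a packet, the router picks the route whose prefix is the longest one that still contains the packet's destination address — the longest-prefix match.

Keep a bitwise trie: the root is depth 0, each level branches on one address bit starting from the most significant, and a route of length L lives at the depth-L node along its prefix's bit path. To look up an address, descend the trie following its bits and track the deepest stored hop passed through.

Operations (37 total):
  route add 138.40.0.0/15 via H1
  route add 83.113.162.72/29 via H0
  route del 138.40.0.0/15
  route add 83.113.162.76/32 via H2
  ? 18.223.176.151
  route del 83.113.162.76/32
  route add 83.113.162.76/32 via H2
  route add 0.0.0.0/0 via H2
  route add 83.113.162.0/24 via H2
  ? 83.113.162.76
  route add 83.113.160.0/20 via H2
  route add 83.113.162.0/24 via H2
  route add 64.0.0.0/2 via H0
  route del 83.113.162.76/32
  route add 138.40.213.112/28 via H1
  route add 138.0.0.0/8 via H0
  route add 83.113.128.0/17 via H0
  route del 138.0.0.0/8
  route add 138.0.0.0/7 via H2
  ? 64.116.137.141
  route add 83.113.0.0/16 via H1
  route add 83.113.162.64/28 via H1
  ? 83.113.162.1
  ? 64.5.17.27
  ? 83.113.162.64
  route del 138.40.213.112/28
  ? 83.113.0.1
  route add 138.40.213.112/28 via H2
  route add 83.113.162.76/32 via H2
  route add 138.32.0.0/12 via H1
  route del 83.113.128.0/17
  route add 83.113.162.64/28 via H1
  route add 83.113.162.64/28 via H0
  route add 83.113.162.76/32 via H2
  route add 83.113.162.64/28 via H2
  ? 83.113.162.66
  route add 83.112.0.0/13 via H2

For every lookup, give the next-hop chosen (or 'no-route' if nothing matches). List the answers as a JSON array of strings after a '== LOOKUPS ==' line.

Process each operation:
  add 138.40.0.0/15 -> H1 at depth 15
  add 83.113.162.72/29 -> H0 at depth 29
  del 138.40.0.0/15 (clear depth 15)
  add 83.113.162.76/32 -> H2 at depth 32
  lookup 18.223.176.151: bits 0 walk d0:-→d1:- -> no-route
  del 83.113.162.76/32 (clear depth 32)
  add 83.113.162.76/32 -> H2 at depth 32
  add 0.0.0.0/0 -> H2 at depth 0
  add 83.113.162.0/24 -> H2 at depth 24
  lookup 83.113.162.76: bits 01010011011100011010001001001100 walk d0:H2→d1:-→d2:-→d3:-→d4:-→d5:-→d6:-→d7:-→d8:-→d9:-→d10:-→d11:-→d12:-→d13:-→d14:-→d15:-→d16:-→d17:-→d18:-→d19:-→d20:-→d21:-→d22:-→d23:-→d24:H2→d25:-→d26:-→d27:-→d28:-→d29:H0→d30:-→d31:-→d32:H2 -> H2
  add 83.113.160.0/20 -> H2 at depth 20
  add 83.113.162.0/24 -> H2 at depth 24
  add 64.0.0.0/2 -> H0 at depth 2
  del 83.113.162.76/32 (clear depth 32)
  add 138.40.213.112/28 -> H1 at depth 28
  add 138.0.0.0/8 -> H0 at depth 8
  add 83.113.128.0/17 -> H0 at depth 17
  del 138.0.0.0/8 (clear depth 8)
  add 138.0.0.0/7 -> H2 at depth 7
  lookup 64.116.137.141: bits 010 walk d0:H2→d1:-→d2:H0→d3:- -> H0
  add 83.113.0.0/16 -> H1 at depth 16
  add 83.113.162.64/28 -> H1 at depth 28
  lookup 83.113.162.1: bits 0101001101110001101000100 walk d0:H2→d1:-→d2:H0→d3:-→d4:-→d5:-→d6:-→d7:-→d8:-→d9:-→d10:-→d11:-→d12:-→d13:-→d14:-→d15:-→d16:H1→d17:H0→d18:-→d19:-→d20:H2→d21:-→d22:-→d23:-→d24:H2→d25:- -> H2
  lookup 64.5.17.27: bits 010 walk d0:H2→d1:-→d2:H0→d3:- -> H0
  lookup 83.113.162.64: bits 0101001101110001101000100100 walk d0:H2→d1:-→d2:H0→d3:-→d4:-→d5:-→d6:-→d7:-→d8:-→d9:-→d10:-→d11:-→d12:-→d13:-→d14:-→d15:-→d16:H1→d17:H0→d18:-→d19:-→d20:H2→d21:-→d22:-→d23:-→d24:H2→d25:-→d26:-→d27:-→d28:H1 -> H1
  del 138.40.213.112/28 (clear depth 28)
  lookup 83.113.0.1: bits 0101001101110001 walk d0:H2→d1:-→d2:H0→d3:-→d4:-→d5:-→d6:-→d7:-→d8:-→d9:-→d10:-→d11:-→d12:-→d13:-→d14:-→d15:-→d16:H1 -> H1
  add 138.40.213.112/28 -> H2 at depth 28
  add 83.113.162.76/32 -> H2 at depth 32
  add 138.32.0.0/12 -> H1 at depth 12
  del 83.113.128.0/17 (clear depth 17)
  add 83.113.162.64/28 -> H1 at depth 28
  add 83.113.162.64/28 -> H0 at depth 28
  add 83.113.162.76/32 -> H2 at depth 32
  add 83.113.162.64/28 -> H2 at depth 28
  lookup 83.113.162.66: bits 0101001101110001101000100100 walk d0:H2→d1:-→d2:H0→d3:-→d4:-→d5:-→d6:-→d7:-→d8:-→d9:-→d10:-→d11:-→d12:-→d13:-→d14:-→d15:-→d16:H1→d17:-→d18:-→d19:-→d20:H2→d21:-→d22:-→d23:-→d24:H2→d25:-→d26:-→d27:-→d28:H2 -> H2
  add 83.112.0.0/13 -> H2 at depth 13

== LOOKUPS ==
["no-route","H2","H0","H2","H0","H1","H1","H2"]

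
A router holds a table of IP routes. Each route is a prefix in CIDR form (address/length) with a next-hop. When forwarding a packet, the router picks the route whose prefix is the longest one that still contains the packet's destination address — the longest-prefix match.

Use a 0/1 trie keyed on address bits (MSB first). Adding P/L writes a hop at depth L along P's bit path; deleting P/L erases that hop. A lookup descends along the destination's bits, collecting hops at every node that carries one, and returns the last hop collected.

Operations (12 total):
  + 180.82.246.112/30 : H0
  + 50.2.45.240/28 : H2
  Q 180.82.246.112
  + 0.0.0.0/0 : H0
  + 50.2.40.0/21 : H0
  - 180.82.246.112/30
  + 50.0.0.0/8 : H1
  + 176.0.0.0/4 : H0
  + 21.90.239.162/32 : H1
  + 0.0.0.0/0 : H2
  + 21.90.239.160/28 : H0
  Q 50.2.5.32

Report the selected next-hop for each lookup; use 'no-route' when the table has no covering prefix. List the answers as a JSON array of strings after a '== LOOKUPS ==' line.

Process each operation:
  + 180.82.246.112/30 (H0) depth=30
  + 50.2.45.240/28 (H2) depth=28
  Q 180.82.246.112: descend 101101000101001011110110011100 ; hops seen [H0] ; pick H0
  + 0.0.0.0/0 (H0) depth=0
  + 50.2.40.0/21 (H0) depth=21
  - 180.82.246.112/30 clear@30
  + 50.0.0.0/8 (H1) depth=8
  + 176.0.0.0/4 (H0) depth=4
  + 21.90.239.162/32 (H1) depth=32
  + 0.0.0.0/0 (H2) depth=0
  + 21.90.239.160/28 (H0) depth=28
  Q 50.2.5.32: descend 001100100000001000 ; hops seen [H2,H1] ; pick H1

== LOOKUPS ==
["H0","H1"]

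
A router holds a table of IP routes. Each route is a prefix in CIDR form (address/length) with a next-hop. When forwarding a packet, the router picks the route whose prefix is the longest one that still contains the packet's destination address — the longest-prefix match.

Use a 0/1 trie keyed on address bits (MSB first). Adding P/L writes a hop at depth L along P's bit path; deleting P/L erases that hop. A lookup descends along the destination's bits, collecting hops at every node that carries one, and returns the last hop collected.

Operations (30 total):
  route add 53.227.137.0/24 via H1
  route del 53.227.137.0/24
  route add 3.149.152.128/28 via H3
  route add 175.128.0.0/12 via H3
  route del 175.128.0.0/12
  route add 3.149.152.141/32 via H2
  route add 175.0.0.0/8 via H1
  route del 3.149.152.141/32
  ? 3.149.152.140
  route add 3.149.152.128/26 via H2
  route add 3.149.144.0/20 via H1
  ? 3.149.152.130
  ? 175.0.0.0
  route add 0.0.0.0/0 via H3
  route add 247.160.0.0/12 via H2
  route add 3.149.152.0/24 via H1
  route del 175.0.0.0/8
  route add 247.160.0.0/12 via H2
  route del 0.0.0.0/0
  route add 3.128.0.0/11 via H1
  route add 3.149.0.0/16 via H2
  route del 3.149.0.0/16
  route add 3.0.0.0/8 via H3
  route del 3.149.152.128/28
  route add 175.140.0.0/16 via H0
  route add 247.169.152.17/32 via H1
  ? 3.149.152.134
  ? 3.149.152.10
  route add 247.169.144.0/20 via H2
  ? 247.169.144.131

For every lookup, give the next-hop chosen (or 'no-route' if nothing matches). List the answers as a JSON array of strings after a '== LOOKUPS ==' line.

Process each operation:
  add 53.227.137.0/24 -> H1 at depth 24
  del 53.227.137.0/24 (clear depth 24)
  add 3.149.152.128/28 -> H3 at depth 28
  add 175.128.0.0/12 -> H3 at depth 12
  del 175.128.0.0/12 (clear depth 12)
  add 3.149.152.141/32 -> H2 at depth 32
  add 175.0.0.0/8 -> H1 at depth 8
  del 3.149.152.141/32 (clear depth 32)
  ? 3.149.152.140  path d0:-→d1:-→d2:-→d3:-→d4:-→d5:-→d6:-→d7:-→d8:-→d9:-→d10:-→d11:-→d12:-→d13:-→d14:-→d15:-→d16:-→d17:-→d18:-→d19:-→d20:-→d21:-→d22:-→d23:-→d24:-→d25:-→d26:-→d27:-→d28:H3→d29:-→d30:-→d31:-  best=H3
  add 3.149.152.128/26 -> H2 at depth 26
  add 3.149.144.0/20 -> H1 at depth 20
  ? 3.149.152.130  path d0:-→d1:-→d2:-→d3:-→d4:-→d5:-→d6:-→d7:-→d8:-→d9:-→d10:-→d11:-→d12:-→d13:-→d14:-→d15:-→d16:-→d17:-→d18:-→d19:-→d20:H1→d21:-→d22:-→d23:-→d24:-→d25:-→d26:H2→d27:-→d28:H3  best=H3
  ? 175.0.0.0  path d0:-→d1:-→d2:-→d3:-→d4:-→d5:-→d6:-→d7:-→d8:H1  best=H1
  add 0.0.0.0/0 -> H3 at depth 0
  add 247.160.0.0/12 -> H2 at depth 12
  add 3.149.152.0/24 -> H1 at depth 24
  del 175.0.0.0/8 (clear depth 8)
  add 247.160.0.0/12 -> H2 at depth 12
  del 0.0.0.0/0 (clear depth 0)
  add 3.128.0.0/11 -> H1 at depth 11
  add 3.149.0.0/16 -> H2 at depth 16
  del 3.149.0.0/16 (clear depth 16)
  add 3.0.0.0/8 -> H3 at depth 8
  del 3.149.152.128/28 (clear depth 28)
  add 175.140.0.0/16 -> H0 at depth 16
  add 247.169.152.17/32 -> H1 at depth 32
  ? 3.149.152.134  path d0:-→d1:-→d2:-→d3:-→d4:-→d5:-→d6:-→d7:-→d8:H3→d9:-→d10:-→d11:H1→d12:-→d13:-→d14:-→d15:-→d16:-→d17:-→d18:-→d19:-→d20:H1→d21:-→d22:-→d23:-→d24:H1→d25:-→d26:H2→d27:-→d28:-  best=H2
  ? 3.149.152.10  path d0:-→d1:-→d2:-→d3:-→d4:-→d5:-→d6:-→d7:-→d8:H3→d9:-→d10:-→d11:H1→d12:-→d13:-→d14:-→d15:-→d16:-→d17:-→d18:-→d19:-→d20:H1→d21:-→d22:-→d23:-→d24:H1  best=H1
  add 247.169.144.0/20 -> H2 at depth 20
  ? 247.169.144.131  path d0:-→d1:-→d2:-→d3:-→d4:-→d5:-→d6:-→d7:-→d8:-→d9:-→d10:-→d11:-→d12:H2→d13:-→d14:-→d15:-→d16:-→d17:-→d18:-→d19:-→d20:H2  best=H2

== LOOKUPS ==
["H3","H3","H1","H2","H1","H2"]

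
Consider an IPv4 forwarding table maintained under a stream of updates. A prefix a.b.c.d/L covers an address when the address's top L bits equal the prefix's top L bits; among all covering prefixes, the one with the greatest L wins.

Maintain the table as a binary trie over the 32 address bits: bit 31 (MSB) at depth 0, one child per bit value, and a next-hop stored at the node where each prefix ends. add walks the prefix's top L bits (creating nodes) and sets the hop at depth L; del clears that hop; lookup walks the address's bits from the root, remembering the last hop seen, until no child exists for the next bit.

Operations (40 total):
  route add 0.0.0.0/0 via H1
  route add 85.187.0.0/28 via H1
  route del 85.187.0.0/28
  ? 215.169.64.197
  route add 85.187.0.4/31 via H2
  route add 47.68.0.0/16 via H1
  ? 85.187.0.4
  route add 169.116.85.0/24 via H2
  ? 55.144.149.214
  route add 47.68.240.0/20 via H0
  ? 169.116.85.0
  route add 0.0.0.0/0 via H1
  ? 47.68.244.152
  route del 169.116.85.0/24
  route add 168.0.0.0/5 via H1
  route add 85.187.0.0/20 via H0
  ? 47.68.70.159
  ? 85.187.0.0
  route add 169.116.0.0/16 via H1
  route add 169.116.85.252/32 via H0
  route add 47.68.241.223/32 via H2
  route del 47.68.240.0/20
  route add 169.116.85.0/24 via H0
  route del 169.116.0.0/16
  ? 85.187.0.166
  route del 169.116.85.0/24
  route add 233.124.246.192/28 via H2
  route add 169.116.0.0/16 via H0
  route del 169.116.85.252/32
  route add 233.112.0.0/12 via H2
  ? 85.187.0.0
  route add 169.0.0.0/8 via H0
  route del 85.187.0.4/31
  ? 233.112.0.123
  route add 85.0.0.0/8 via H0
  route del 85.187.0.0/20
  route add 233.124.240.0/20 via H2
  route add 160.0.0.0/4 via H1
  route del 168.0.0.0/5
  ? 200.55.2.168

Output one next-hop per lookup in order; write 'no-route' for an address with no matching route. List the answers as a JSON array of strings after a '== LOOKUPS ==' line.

Apply in order:
  + 0.0.0.0/0 (H1) depth=0
  + 85.187.0.0/28 (H1) depth=28
  - 85.187.0.0/28 clear@28
  lookup 215.169.64.197: bits ε walk d0:H1 -> H1
  + 85.187.0.4/31 (H2) depth=31
  + 47.68.0.0/16 (H1) depth=16
  lookup 85.187.0.4: bits 0101010110111011000000000000010 walk d0:H1→d1:-→d2:-→d3:-→d4:-→d5:-→d6:-→d7:-→d8:-→d9:-→d10:-→d11:-→d12:-→d13:-→d14:-→d15:-→d16:-→d17:-→d18:-→d19:-→d20:-→d21:-→d22:-→d23:-→d24:-→d25:-→d26:-→d27:-→d28:-→d29:-→d30:-→d31:H2 -> H2
  + 169.116.85.0/24 (H2) depth=24
  lookup 55.144.149.214: bits 001 walk d0:H1→d1:-→d2:-→d3:- -> H1
  + 47.68.240.0/20 (H0) depth=20
  lookup 169.116.85.0: bits 101010010111010001010101 walk d0:H1→d1:-→d2:-→d3:-→d4:-→d5:-→d6:-→d7:-→d8:-→d9:-→d10:-→d11:-→d12:-→d13:-→d14:-→d15:-→d16:-→d17:-→d18:-→d19:-→d20:-→d21:-→d22:-→d23:-→d24:H2 -> H2
  + 0.0.0.0/0 (H1) depth=0
  lookup 47.68.244.152: bits 00101111010001001111 walk d0:H1→d1:-→d2:-→d3:-→d4:-→d5:-→d6:-→d7:-→d8:-→d9:-→d10:-→d11:-→d12:-→d13:-→d14:-→d15:-→d16:H1→d17:-→d18:-→d19:-→d20:H0 -> H0
  - 169.116.85.0/24 clear@24
  + 168.0.0.0/5 (H1) depth=5
  + 85.187.0.0/20 (H0) depth=20
  lookup 47.68.70.159: bits 0010111101000100 walk d0:H1→d1:-→d2:-→d3:-→d4:-→d5:-→d6:-→d7:-→d8:-→d9:-→d10:-→d11:-→d12:-→d13:-→d14:-→d15:-→d16:H1 -> H1
  lookup 85.187.0.0: bits 01010101101110110000000000000 walk d0:H1→d1:-→d2:-→d3:-→d4:-→d5:-→d6:-→d7:-→d8:-→d9:-→d10:-→d11:-→d12:-→d13:-→d14:-→d15:-→d16:-→d17:-→d18:-→d19:-→d20:H0→d21:-→d22:-→d23:-→d24:-→d25:-→d26:-→d27:-→d28:-→d29:- -> H0
  + 169.116.0.0/16 (H1) depth=16
  + 169.116.85.252/32 (H0) depth=32
  + 47.68.241.223/32 (H2) depth=32
  - 47.68.240.0/20 clear@20
  + 169.116.85.0/24 (H0) depth=24
  - 169.116.0.0/16 clear@16
  lookup 85.187.0.166: bits 010101011011101100000000 walk d0:H1→d1:-→d2:-→d3:-→d4:-→d5:-→d6:-→d7:-→d8:-→d9:-→d10:-→d11:-→d12:-→d13:-→d14:-→d15:-→d16:-→d17:-→d18:-→d19:-→d20:H0→d21:-→d22:-→d23:-→d24:- -> H0
  - 169.116.85.0/24 clear@24
  + 233.124.246.192/28 (H2) depth=28
  + 169.116.0.0/16 (H0) depth=16
  - 169.116.85.252/32 clear@32
  + 233.112.0.0/12 (H2) depth=12
  lookup 85.187.0.0: bits 01010101101110110000000000000 walk d0:H1→d1:-→d2:-→d3:-→d4:-→d5:-→d6:-→d7:-→d8:-→d9:-→d10:-→d11:-→d12:-→d13:-→d14:-→d15:-→d16:-→d17:-→d18:-→d19:-→d20:H0→d21:-→d22:-→d23:-→d24:-→d25:-→d26:-→d27:-→d28:-→d29:- -> H0
  + 169.0.0.0/8 (H0) depth=8
  - 85.187.0.4/31 clear@31
  lookup 233.112.0.123: bits 111010010111 walk d0:H1→d1:-→d2:-→d3:-→d4:-→d5:-→d6:-→d7:-→d8:-→d9:-→d10:-→d11:-→d12:H2 -> H2
  + 85.0.0.0/8 (H0) depth=8
  - 85.187.0.0/20 clear@20
  + 233.124.240.0/20 (H2) depth=20
  + 160.0.0.0/4 (H1) depth=4
  - 168.0.0.0/5 clear@5
  lookup 200.55.2.168: bits 11 walk d0:H1→d1:-→d2:- -> H1

== LOOKUPS ==
["H1","H2","H1","H2","H0","H1","H0","H0","H0","H2","H1"]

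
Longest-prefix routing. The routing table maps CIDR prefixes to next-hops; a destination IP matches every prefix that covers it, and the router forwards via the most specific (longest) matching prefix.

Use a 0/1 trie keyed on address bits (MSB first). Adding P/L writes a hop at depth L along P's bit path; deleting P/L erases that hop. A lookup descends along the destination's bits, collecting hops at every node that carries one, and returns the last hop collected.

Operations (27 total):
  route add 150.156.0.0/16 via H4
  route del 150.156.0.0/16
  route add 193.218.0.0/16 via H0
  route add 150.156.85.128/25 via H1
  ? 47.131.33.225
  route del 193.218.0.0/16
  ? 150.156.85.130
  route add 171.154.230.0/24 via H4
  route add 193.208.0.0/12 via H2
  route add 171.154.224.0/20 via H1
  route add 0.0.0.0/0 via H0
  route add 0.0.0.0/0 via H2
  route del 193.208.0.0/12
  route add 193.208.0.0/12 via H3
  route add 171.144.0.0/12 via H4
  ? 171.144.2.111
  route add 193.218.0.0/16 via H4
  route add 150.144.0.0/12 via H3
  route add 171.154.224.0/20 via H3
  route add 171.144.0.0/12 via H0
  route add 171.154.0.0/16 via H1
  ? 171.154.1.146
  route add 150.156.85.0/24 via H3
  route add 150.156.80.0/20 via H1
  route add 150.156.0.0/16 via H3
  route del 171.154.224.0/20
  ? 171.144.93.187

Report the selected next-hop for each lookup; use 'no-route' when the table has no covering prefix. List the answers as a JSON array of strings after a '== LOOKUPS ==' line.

Apply in order:
  add 150.156.0.0/16 -> H4 at depth 16
  - 150.156.0.0/16 clear@16
  add 193.218.0.0/16 -> H0 at depth 16
  add 150.156.85.128/25 -> H1 at depth 25
  lookup 47.131.33.225: bits ε walk d0:- -> no-route
  - 193.218.0.0/16 clear@16
  lookup 150.156.85.130: bits 1001011010011100010101011 walk d0:-→d1:-→d2:-→d3:-→d4:-→d5:-→d6:-→d7:-→d8:-→d9:-→d10:-→d11:-→d12:-→d13:-→d14:-→d15:-→d16:-→d17:-→d18:-→d19:-→d20:-→d21:-→d22:-→d23:-→d24:-→d25:H1 -> H1
  add 171.154.230.0/24 -> H4 at depth 24
  add 193.208.0.0/12 -> H2 at depth 12
  add 171.154.224.0/20 -> H1 at depth 20
  add 0.0.0.0/0 -> H0 at depth 0
  add 0.0.0.0/0 -> H2 at depth 0
  - 193.208.0.0/12 clear@12
  add 193.208.0.0/12 -> H3 at depth 12
  add 171.144.0.0/12 -> H4 at depth 12
  lookup 171.144.2.111: bits 101010111001 walk d0:H2→d1:-→d2:-→d3:-→d4:-→d5:-→d6:-→d7:-→d8:-→d9:-→d10:-→d11:-→d12:H4 -> H4
  add 193.218.0.0/16 -> H4 at depth 16
  add 150.144.0.0/12 -> H3 at depth 12
  add 171.154.224.0/20 -> H3 at depth 20
  add 171.144.0.0/12 -> H0 at depth 12
  add 171.154.0.0/16 -> H1 at depth 16
  lookup 171.154.1.146: bits 1010101110011010 walk d0:H2→d1:-→d2:-→d3:-→d4:-→d5:-→d6:-→d7:-→d8:-→d9:-→d10:-→d11:-→d12:H0→d13:-→d14:-→d15:-→d16:H1 -> H1
  add 150.156.85.0/24 -> H3 at depth 24
  add 150.156.80.0/20 -> H1 at depth 20
  add 150.156.0.0/16 -> H3 at depth 16
  - 171.154.224.0/20 clear@20
  lookup 171.144.93.187: bits 101010111001 walk d0:H2→d1:-→d2:-→d3:-→d4:-→d5:-→d6:-→d7:-→d8:-→d9:-→d10:-→d11:-→d12:H0 -> H0

== LOOKUPS ==
["no-route","H1","H4","H1","H0"]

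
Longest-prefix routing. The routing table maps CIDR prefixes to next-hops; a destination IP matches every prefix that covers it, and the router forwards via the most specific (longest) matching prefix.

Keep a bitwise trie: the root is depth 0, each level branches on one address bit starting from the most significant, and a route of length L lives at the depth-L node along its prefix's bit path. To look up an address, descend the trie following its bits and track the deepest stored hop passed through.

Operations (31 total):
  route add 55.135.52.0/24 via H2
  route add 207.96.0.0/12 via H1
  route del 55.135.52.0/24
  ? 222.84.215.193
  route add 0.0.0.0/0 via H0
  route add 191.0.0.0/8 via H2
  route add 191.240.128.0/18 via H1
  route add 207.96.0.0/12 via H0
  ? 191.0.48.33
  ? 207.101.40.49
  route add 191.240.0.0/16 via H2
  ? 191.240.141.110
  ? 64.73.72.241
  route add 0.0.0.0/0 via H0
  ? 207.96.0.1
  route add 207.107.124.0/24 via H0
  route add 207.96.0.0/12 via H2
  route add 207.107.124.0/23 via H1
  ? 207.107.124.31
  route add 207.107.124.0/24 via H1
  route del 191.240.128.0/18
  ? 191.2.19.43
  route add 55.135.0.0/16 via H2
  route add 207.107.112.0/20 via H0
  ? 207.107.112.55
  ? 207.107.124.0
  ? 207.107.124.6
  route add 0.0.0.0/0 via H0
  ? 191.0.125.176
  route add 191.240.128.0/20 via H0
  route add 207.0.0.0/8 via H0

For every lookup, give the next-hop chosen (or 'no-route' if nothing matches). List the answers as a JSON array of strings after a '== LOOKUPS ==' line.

Trace:
  add 55.135.52.0/24 -> H2 at depth 24
  add 207.96.0.0/12 -> H1 at depth 12
  - 55.135.52.0/24 clear@24
  lookup 222.84.215.193: bits 110 walk d0:-→d1:-→d2:-→d3:- -> no-route
  add 0.0.0.0/0 -> H0 at depth 0
  add 191.0.0.0/8 -> H2 at depth 8
  add 191.240.128.0/18 -> H1 at depth 18
  add 207.96.0.0/12 -> H0 at depth 12
  lookup 191.0.48.33: bits 10111111 walk d0:H0→d1:-→d2:-→d3:-→d4:-→d5:-→d6:-→d7:-→d8:H2 -> H2
  lookup 207.101.40.49: bits 110011110110 walk d0:H0→d1:-→d2:-→d3:-→d4:-→d5:-→d6:-→d7:-→d8:-→d9:-→d10:-→d11:-→d12:H0 -> H0
  add 191.240.0.0/16 -> H2 at depth 16
  lookup 191.240.141.110: bits 101111111111000010 walk d0:H0→d1:-→d2:-→d3:-→d4:-→d5:-→d6:-→d7:-→d8:H2→d9:-→d10:-→d11:-→d12:-→d13:-→d14:-→d15:-→d16:H2→d17:-→d18:H1 -> H1
  lookup 64.73.72.241: bits 0 walk d0:H0→d1:- -> H0
  add 0.0.0.0/0 -> H0 at depth 0
  lookup 207.96.0.1: bits 110011110110 walk d0:H0→d1:-→d2:-→d3:-→d4:-→d5:-→d6:-→d7:-→d8:-→d9:-→d10:-→d11:-→d12:H0 -> H0
  add 207.107.124.0/24 -> H0 at depth 24
  add 207.96.0.0/12 -> H2 at depth 12
  add 207.107.124.0/23 -> H1 at depth 23
  lookup 207.107.124.31: bits 110011110110101101111100 walk d0:H0→d1:-→d2:-→d3:-→d4:-→d5:-→d6:-→d7:-→d8:-→d9:-→d10:-→d11:-→d12:H2→d13:-→d14:-→d15:-→d16:-→d17:-→d18:-→d19:-→d20:-→d21:-→d22:-→d23:H1→d24:H0 -> H0
  add 207.107.124.0/24 -> H1 at depth 24
  - 191.240.128.0/18 clear@18
  lookup 191.2.19.43: bits 10111111 walk d0:H0→d1:-→d2:-→d3:-→d4:-→d5:-→d6:-→d7:-→d8:H2 -> H2
  add 55.135.0.0/16 -> H2 at depth 16
  add 207.107.112.0/20 -> H0 at depth 20
  lookup 207.107.112.55: bits 11001111011010110111 walk d0:H0→d1:-→d2:-→d3:-→d4:-→d5:-→d6:-→d7:-→d8:-→d9:-→d10:-→d11:-→d12:H2→d13:-→d14:-→d15:-→d16:-→d17:-→d18:-→d19:-→d20:H0 -> H0
  lookup 207.107.124.0: bits 110011110110101101111100 walk d0:H0→d1:-→d2:-→d3:-→d4:-→d5:-→d6:-→d7:-→d8:-→d9:-→d10:-→d11:-→d12:H2→d13:-→d14:-→d15:-→d16:-→d17:-→d18:-→d19:-→d20:H0→d21:-→d22:-→d23:H1→d24:H1 -> H1
  lookup 207.107.124.6: bits 110011110110101101111100 walk d0:H0→d1:-→d2:-→d3:-→d4:-→d5:-→d6:-→d7:-→d8:-→d9:-→d10:-→d11:-→d12:H2→d13:-→d14:-→d15:-→d16:-→d17:-→d18:-→d19:-→d20:H0→d21:-→d22:-→d23:H1→d24:H1 -> H1
  add 0.0.0.0/0 -> H0 at depth 0
  lookup 191.0.125.176: bits 10111111 walk d0:H0→d1:-→d2:-→d3:-→d4:-→d5:-→d6:-→d7:-→d8:H2 -> H2
  add 191.240.128.0/20 -> H0 at depth 20
  add 207.0.0.0/8 -> H0 at depth 8

== LOOKUPS ==
["no-route","H2","H0","H1","H0","H0","H0","H2","H0","H1","H1","H2"]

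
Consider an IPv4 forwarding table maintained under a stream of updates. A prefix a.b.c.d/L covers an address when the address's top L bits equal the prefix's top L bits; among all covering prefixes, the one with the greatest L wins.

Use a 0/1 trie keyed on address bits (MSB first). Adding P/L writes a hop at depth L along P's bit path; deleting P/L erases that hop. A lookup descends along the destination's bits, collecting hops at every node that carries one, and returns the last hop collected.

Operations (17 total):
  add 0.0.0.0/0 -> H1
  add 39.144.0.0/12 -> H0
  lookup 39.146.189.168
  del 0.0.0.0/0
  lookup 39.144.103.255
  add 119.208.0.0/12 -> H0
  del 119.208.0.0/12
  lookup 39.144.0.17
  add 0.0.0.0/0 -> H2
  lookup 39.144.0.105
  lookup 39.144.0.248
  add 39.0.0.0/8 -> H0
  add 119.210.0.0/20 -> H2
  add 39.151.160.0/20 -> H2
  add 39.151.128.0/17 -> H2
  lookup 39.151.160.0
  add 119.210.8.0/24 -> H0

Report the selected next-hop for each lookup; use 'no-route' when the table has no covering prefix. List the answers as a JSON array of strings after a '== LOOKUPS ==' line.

Process each operation:
  add 0.0.0.0/0 -> H1 at depth 0
  add 39.144.0.0/12 -> H0 at depth 12
  Q 39.146.189.168: descend 001001111001 ; hops seen [H1,H0] ; pick H0
  del 0.0.0.0/0 (clear depth 0)
  Q 39.144.103.255: descend 001001111001 ; hops seen [H0] ; pick H0
  add 119.208.0.0/12 -> H0 at depth 12
  del 119.208.0.0/12 (clear depth 12)
  Q 39.144.0.17: descend 001001111001 ; hops seen [H0] ; pick H0
  add 0.0.0.0/0 -> H2 at depth 0
  Q 39.144.0.105: descend 001001111001 ; hops seen [H2,H0] ; pick H0
  Q 39.144.0.248: descend 001001111001 ; hops seen [H2,H0] ; pick H0
  add 39.0.0.0/8 -> H0 at depth 8
  add 119.210.0.0/20 -> H2 at depth 20
  add 39.151.160.0/20 -> H2 at depth 20
  add 39.151.128.0/17 -> H2 at depth 17
  Q 39.151.160.0: descend 00100111100101111010 ; hops seen [H2,H0,H0,H2,H2] ; pick H2
  add 119.210.8.0/24 -> H0 at depth 24

== LOOKUPS ==
["H0","H0","H0","H0","H0","H2"]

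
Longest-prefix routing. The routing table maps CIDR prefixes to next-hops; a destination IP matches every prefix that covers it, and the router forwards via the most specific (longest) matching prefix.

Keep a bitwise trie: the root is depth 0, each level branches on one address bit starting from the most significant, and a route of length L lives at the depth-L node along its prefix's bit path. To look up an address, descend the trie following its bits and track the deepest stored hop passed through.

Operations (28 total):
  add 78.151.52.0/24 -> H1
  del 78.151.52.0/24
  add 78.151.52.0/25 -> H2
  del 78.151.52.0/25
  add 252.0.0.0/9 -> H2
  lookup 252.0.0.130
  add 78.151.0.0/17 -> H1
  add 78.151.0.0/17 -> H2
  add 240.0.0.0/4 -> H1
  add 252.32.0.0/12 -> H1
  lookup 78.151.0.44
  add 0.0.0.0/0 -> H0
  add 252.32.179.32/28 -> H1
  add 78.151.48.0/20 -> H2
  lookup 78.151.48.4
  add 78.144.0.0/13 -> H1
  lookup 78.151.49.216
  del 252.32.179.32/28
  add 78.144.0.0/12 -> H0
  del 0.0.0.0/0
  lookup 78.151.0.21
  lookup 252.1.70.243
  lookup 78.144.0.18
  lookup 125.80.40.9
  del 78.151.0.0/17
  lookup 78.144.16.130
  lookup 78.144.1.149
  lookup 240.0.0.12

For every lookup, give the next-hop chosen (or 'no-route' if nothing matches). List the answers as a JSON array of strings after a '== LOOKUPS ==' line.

Apply in order:
  add 78.151.52.0/24 -> H1 at depth 24
  - 78.151.52.0/24 clear@24
  add 78.151.52.0/25 -> H2 at depth 25
  - 78.151.52.0/25 clear@25
  add 252.0.0.0/9 -> H2 at depth 9
  ? 252.0.0.130  path d0:-→d1:-→d2:-→d3:-→d4:-→d5:-→d6:-→d7:-→d8:-→d9:H2  best=H2
  add 78.151.0.0/17 -> H1 at depth 17
  add 78.151.0.0/17 -> H2 at depth 17
  add 240.0.0.0/4 -> H1 at depth 4
  add 252.32.0.0/12 -> H1 at depth 12
  ? 78.151.0.44  path d0:-→d1:-→d2:-→d3:-→d4:-→d5:-→d6:-→d7:-→d8:-→d9:-→d10:-→d11:-→d12:-→d13:-→d14:-→d15:-→d16:-→d17:H2→d18:-  best=H2
  add 0.0.0.0/0 -> H0 at depth 0
  add 252.32.179.32/28 -> H1 at depth 28
  add 78.151.48.0/20 -> H2 at depth 20
  ? 78.151.48.4  path d0:H0→d1:-→d2:-→d3:-→d4:-→d5:-→d6:-→d7:-→d8:-→d9:-→d10:-→d11:-→d12:-→d13:-→d14:-→d15:-→d16:-→d17:H2→d18:-→d19:-→d20:H2→d21:-  best=H2
  add 78.144.0.0/13 -> H1 at depth 13
  ? 78.151.49.216  path d0:H0→d1:-→d2:-→d3:-→d4:-→d5:-→d6:-→d7:-→d8:-→d9:-→d10:-→d11:-→d12:-→d13:H1→d14:-→d15:-→d16:-→d17:H2→d18:-→d19:-→d20:H2→d21:-  best=H2
  - 252.32.179.32/28 clear@28
  add 78.144.0.0/12 -> H0 at depth 12
  - 0.0.0.0/0 clear@0
  ? 78.151.0.21  path d0:-→d1:-→d2:-→d3:-→d4:-→d5:-→d6:-→d7:-→d8:-→d9:-→d10:-→d11:-→d12:H0→d13:H1→d14:-→d15:-→d16:-→d17:H2→d18:-  best=H2
  ? 252.1.70.243  path d0:-→d1:-→d2:-→d3:-→d4:H1→d5:-→d6:-→d7:-→d8:-→d9:H2→d10:-  best=H2
  ? 78.144.0.18  path d0:-→d1:-→d2:-→d3:-→d4:-→d5:-→d6:-→d7:-→d8:-→d9:-→d10:-→d11:-→d12:H0→d13:H1  best=H1
  ? 125.80.40.9  path d0:-→d1:-→d2:-  best=no-route
  - 78.151.0.0/17 clear@17
  ? 78.144.16.130  path d0:-→d1:-→d2:-→d3:-→d4:-→d5:-→d6:-→d7:-→d8:-→d9:-→d10:-→d11:-→d12:H0→d13:H1  best=H1
  ? 78.144.1.149  path d0:-→d1:-→d2:-→d3:-→d4:-→d5:-→d6:-→d7:-→d8:-→d9:-→d10:-→d11:-→d12:H0→d13:H1  best=H1
  ? 240.0.0.12  path d0:-→d1:-→d2:-→d3:-→d4:H1  best=H1

== LOOKUPS ==
["H2","H2","H2","H2","H2","H2","H1","no-route","H1","H1","H1"]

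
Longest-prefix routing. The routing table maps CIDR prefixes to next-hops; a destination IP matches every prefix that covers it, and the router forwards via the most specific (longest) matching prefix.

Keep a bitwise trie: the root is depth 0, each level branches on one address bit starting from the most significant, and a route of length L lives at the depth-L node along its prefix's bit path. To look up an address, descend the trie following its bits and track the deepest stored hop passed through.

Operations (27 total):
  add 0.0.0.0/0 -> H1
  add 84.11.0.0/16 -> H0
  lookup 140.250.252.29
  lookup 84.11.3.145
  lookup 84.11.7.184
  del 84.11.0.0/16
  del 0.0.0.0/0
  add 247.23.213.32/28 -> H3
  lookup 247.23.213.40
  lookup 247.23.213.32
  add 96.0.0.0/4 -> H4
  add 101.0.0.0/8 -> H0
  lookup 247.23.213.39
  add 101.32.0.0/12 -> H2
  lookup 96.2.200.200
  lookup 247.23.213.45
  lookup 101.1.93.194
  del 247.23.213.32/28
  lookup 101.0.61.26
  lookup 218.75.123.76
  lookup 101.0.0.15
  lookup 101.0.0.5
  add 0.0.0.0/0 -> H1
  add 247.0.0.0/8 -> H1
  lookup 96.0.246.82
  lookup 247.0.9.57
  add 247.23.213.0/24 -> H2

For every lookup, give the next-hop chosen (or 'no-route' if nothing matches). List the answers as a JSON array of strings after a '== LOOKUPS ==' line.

Apply in order:
  + 0.0.0.0/0 (H1) depth=0
  + 84.11.0.0/16 (H0) depth=16
  lookup 140.250.252.29: bits ε walk d0:H1 -> H1
  lookup 84.11.3.145: bits 0101010000001011 walk d0:H1→d1:-→d2:-→d3:-→d4:-→d5:-→d6:-→d7:-→d8:-→d9:-→d10:-→d11:-→d12:-→d13:-→d14:-→d15:-→d16:H0 -> H0
  lookup 84.11.7.184: bits 0101010000001011 walk d0:H1→d1:-→d2:-→d3:-→d4:-→d5:-→d6:-→d7:-→d8:-→d9:-→d10:-→d11:-→d12:-→d13:-→d14:-→d15:-→d16:H0 -> H0
  - 84.11.0.0/16 clear@16
  - 0.0.0.0/0 clear@0
  + 247.23.213.32/28 (H3) depth=28
  lookup 247.23.213.40: bits 1111011100010111110101010010 walk d0:-→d1:-→d2:-→d3:-→d4:-→d5:-→d6:-→d7:-→d8:-→d9:-→d10:-→d11:-→d12:-→d13:-→d14:-→d15:-→d16:-→d17:-→d18:-→d19:-→d20:-→d21:-→d22:-→d23:-→d24:-→d25:-→d26:-→d27:-→d28:H3 -> H3
  lookup 247.23.213.32: bits 1111011100010111110101010010 walk d0:-→d1:-→d2:-→d3:-→d4:-→d5:-→d6:-→d7:-→d8:-→d9:-→d10:-→d11:-→d12:-→d13:-→d14:-→d15:-→d16:-→d17:-→d18:-→d19:-→d20:-→d21:-→d22:-→d23:-→d24:-→d25:-→d26:-→d27:-→d28:H3 -> H3
  + 96.0.0.0/4 (H4) depth=4
  + 101.0.0.0/8 (H0) depth=8
  lookup 247.23.213.39: bits 1111011100010111110101010010 walk d0:-→d1:-→d2:-→d3:-→d4:-→d5:-→d6:-→d7:-→d8:-→d9:-→d10:-→d11:-→d12:-→d13:-→d14:-→d15:-→d16:-→d17:-→d18:-→d19:-→d20:-→d21:-→d22:-→d23:-→d24:-→d25:-→d26:-→d27:-→d28:H3 -> H3
  + 101.32.0.0/12 (H2) depth=12
  lookup 96.2.200.200: bits 01100 walk d0:-→d1:-→d2:-→d3:-→d4:H4→d5:- -> H4
  lookup 247.23.213.45: bits 1111011100010111110101010010 walk d0:-→d1:-→d2:-→d3:-→d4:-→d5:-→d6:-→d7:-→d8:-→d9:-→d10:-→d11:-→d12:-→d13:-→d14:-→d15:-→d16:-→d17:-→d18:-→d19:-→d20:-→d21:-→d22:-→d23:-→d24:-→d25:-→d26:-→d27:-→d28:H3 -> H3
  lookup 101.1.93.194: bits 0110010100 walk d0:-→d1:-→d2:-→d3:-→d4:H4→d5:-→d6:-→d7:-→d8:H0→d9:-→d10:- -> H0
  - 247.23.213.32/28 clear@28
  lookup 101.0.61.26: bits 0110010100 walk d0:-→d1:-→d2:-→d3:-→d4:H4→d5:-→d6:-→d7:-→d8:H0→d9:-→d10:- -> H0
  lookup 218.75.123.76: bits 11 walk d0:-→d1:-→d2:- -> no-route
  lookup 101.0.0.15: bits 0110010100 walk d0:-→d1:-→d2:-→d3:-→d4:H4→d5:-→d6:-→d7:-→d8:H0→d9:-→d10:- -> H0
  lookup 101.0.0.5: bits 0110010100 walk d0:-→d1:-→d2:-→d3:-→d4:H4→d5:-→d6:-→d7:-→d8:H0→d9:-→d10:- -> H0
  + 0.0.0.0/0 (H1) depth=0
  + 247.0.0.0/8 (H1) depth=8
  lookup 96.0.246.82: bits 01100 walk d0:H1→d1:-→d2:-→d3:-→d4:H4→d5:- -> H4
  lookup 247.0.9.57: bits 11110111000 walk d0:H1→d1:-→d2:-→d3:-→d4:-→d5:-→d6:-→d7:-→d8:H1→d9:-→d10:-→d11:- -> H1
  + 247.23.213.0/24 (H2) depth=24

== LOOKUPS ==
["H1","H0","H0","H3","H3","H3","H4","H3","H0","H0","no-route","H0","H0","H4","H1"]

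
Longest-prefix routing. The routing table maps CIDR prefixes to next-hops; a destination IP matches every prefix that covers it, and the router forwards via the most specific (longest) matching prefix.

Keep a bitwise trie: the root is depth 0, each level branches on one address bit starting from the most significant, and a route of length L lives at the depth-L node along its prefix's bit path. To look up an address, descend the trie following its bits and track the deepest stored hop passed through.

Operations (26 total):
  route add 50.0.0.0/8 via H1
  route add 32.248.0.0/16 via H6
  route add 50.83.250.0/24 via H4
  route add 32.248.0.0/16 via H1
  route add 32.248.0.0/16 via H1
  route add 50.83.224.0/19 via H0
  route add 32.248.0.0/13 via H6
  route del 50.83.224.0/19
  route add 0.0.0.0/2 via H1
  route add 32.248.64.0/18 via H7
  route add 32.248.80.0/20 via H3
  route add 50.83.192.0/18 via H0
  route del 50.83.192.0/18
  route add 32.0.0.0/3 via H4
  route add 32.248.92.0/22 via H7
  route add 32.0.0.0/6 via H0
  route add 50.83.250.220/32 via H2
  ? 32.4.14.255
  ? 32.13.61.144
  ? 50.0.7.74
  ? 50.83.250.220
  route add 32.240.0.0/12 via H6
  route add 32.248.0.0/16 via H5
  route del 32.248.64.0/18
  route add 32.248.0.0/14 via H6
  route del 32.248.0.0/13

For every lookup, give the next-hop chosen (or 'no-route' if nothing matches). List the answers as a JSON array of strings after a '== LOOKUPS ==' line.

Process each operation:
  add 50.0.0.0/8 -> H1 at depth 8
  add 32.248.0.0/16 -> H6 at depth 16
  add 50.83.250.0/24 -> H4 at depth 24
  add 32.248.0.0/16 -> H1 at depth 16
  add 32.248.0.0/16 -> H1 at depth 16
  add 50.83.224.0/19 -> H0 at depth 19
  add 32.248.0.0/13 -> H6 at depth 13
  - 50.83.224.0/19 clear@19
  add 0.0.0.0/2 -> H1 at depth 2
  add 32.248.64.0/18 -> H7 at depth 18
  add 32.248.80.0/20 -> H3 at depth 20
  add 50.83.192.0/18 -> H0 at depth 18
  - 50.83.192.0/18 clear@18
  add 32.0.0.0/3 -> H4 at depth 3
  add 32.248.92.0/22 -> H7 at depth 22
  add 32.0.0.0/6 -> H0 at depth 6
  add 50.83.250.220/32 -> H2 at depth 32
  lookup 32.4.14.255: bits 00100000 walk d0:-→d1:-→d2:H1→d3:H4→d4:-→d5:-→d6:H0→d7:-→d8:- -> H0
  lookup 32.13.61.144: bits 00100000 walk d0:-→d1:-→d2:H1→d3:H4→d4:-→d5:-→d6:H0→d7:-→d8:- -> H0
  lookup 50.0.7.74: bits 001100100 walk d0:-→d1:-→d2:H1→d3:H4→d4:-→d5:-→d6:-→d7:-→d8:H1→d9:- -> H1
  lookup 50.83.250.220: bits 00110010010100111111101011011100 walk d0:-→d1:-→d2:H1→d3:H4→d4:-→d5:-→d6:-→d7:-→d8:H1→d9:-→d10:-→d11:-→d12:-→d13:-→d14:-→d15:-→d16:-→d17:-→d18:-→d19:-→d20:-→d21:-→d22:-→d23:-→d24:H4→d25:-→d26:-→d27:-→d28:-→d29:-→d30:-→d31:-→d32:H2 -> H2
  add 32.240.0.0/12 -> H6 at depth 12
  add 32.248.0.0/16 -> H5 at depth 16
  - 32.248.64.0/18 clear@18
  add 32.248.0.0/14 -> H6 at depth 14
  - 32.248.0.0/13 clear@13

== LOOKUPS ==
["H0","H0","H1","H2"]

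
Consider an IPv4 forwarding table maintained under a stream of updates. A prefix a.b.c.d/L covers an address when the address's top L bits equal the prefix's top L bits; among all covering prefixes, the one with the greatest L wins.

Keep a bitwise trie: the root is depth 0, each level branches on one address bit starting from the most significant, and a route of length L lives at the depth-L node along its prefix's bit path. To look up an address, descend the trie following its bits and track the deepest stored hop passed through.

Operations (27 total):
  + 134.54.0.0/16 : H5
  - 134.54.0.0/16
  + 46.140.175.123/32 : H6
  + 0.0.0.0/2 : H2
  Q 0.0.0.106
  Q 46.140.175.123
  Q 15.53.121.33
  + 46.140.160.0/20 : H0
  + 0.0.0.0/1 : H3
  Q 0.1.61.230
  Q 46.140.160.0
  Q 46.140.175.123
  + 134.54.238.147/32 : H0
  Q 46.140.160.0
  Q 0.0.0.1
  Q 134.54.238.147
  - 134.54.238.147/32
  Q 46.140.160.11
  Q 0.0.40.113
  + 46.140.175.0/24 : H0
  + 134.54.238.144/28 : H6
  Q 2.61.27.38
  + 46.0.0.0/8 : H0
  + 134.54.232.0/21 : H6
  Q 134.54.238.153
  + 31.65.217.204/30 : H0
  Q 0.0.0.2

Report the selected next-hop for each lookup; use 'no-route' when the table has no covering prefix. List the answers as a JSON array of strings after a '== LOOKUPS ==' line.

Apply in order:
  + 134.54.0.0/16 (H5) depth=16
  - 134.54.0.0/16 clear@16
  + 46.140.175.123/32 (H6) depth=32
  + 0.0.0.0/2 (H2) depth=2
  lookup 0.0.0.106: bits 00 walk d0:-→d1:-→d2:H2 -> H2
  lookup 46.140.175.123: bits 00101110100011001010111101111011 walk d0:-→d1:-→d2:H2→d3:-→d4:-→d5:-→d6:-→d7:-→d8:-→d9:-→d10:-→d11:-→d12:-→d13:-→d14:-→d15:-→d16:-→d17:-→d18:-→d19:-→d20:-→d21:-→d22:-→d23:-→d24:-→d25:-→d26:-→d27:-→d28:-→d29:-→d30:-→d31:-→d32:H6 -> H6
  lookup 15.53.121.33: bits 00 walk d0:-→d1:-→d2:H2 -> H2
  + 46.140.160.0/20 (H0) depth=20
  + 0.0.0.0/1 (H3) depth=1
  lookup 0.1.61.230: bits 00 walk d0:-→d1:H3→d2:H2 -> H2
  lookup 46.140.160.0: bits 00101110100011001010 walk d0:-→d1:H3→d2:H2→d3:-→d4:-→d5:-→d6:-→d7:-→d8:-→d9:-→d10:-→d11:-→d12:-→d13:-→d14:-→d15:-→d16:-→d17:-→d18:-→d19:-→d20:H0 -> H0
  lookup 46.140.175.123: bits 00101110100011001010111101111011 walk d0:-→d1:H3→d2:H2→d3:-→d4:-→d5:-→d6:-→d7:-→d8:-→d9:-→d10:-→d11:-→d12:-→d13:-→d14:-→d15:-→d16:-→d17:-→d18:-→d19:-→d20:H0→d21:-→d22:-→d23:-→d24:-→d25:-→d26:-→d27:-→d28:-→d29:-→d30:-→d31:-→d32:H6 -> H6
  + 134.54.238.147/32 (H0) depth=32
  lookup 46.140.160.0: bits 00101110100011001010 walk d0:-→d1:H3→d2:H2→d3:-→d4:-→d5:-→d6:-→d7:-→d8:-→d9:-→d10:-→d11:-→d12:-→d13:-→d14:-→d15:-→d16:-→d17:-→d18:-→d19:-→d20:H0 -> H0
  lookup 0.0.0.1: bits 00 walk d0:-→d1:H3→d2:H2 -> H2
  lookup 134.54.238.147: bits 10000110001101101110111010010011 walk d0:-→d1:-→d2:-→d3:-→d4:-→d5:-→d6:-→d7:-→d8:-→d9:-→d10:-→d11:-→d12:-→d13:-→d14:-→d15:-→d16:-→d17:-→d18:-→d19:-→d20:-→d21:-→d22:-→d23:-→d24:-→d25:-→d26:-→d27:-→d28:-→d29:-→d30:-→d31:-→d32:H0 -> H0
  - 134.54.238.147/32 clear@32
  lookup 46.140.160.11: bits 00101110100011001010 walk d0:-→d1:H3→d2:H2→d3:-→d4:-→d5:-→d6:-→d7:-→d8:-→d9:-→d10:-→d11:-→d12:-→d13:-→d14:-→d15:-→d16:-→d17:-→d18:-→d19:-→d20:H0 -> H0
  lookup 0.0.40.113: bits 00 walk d0:-→d1:H3→d2:H2 -> H2
  + 46.140.175.0/24 (H0) depth=24
  + 134.54.238.144/28 (H6) depth=28
  lookup 2.61.27.38: bits 00 walk d0:-→d1:H3→d2:H2 -> H2
  + 46.0.0.0/8 (H0) depth=8
  + 134.54.232.0/21 (H6) depth=21
  lookup 134.54.238.153: bits 1000011000110110111011101001 walk d0:-→d1:-→d2:-→d3:-→d4:-→d5:-→d6:-→d7:-→d8:-→d9:-→d10:-→d11:-→d12:-→d13:-→d14:-→d15:-→d16:-→d17:-→d18:-→d19:-→d20:-→d21:H6→d22:-→d23:-→d24:-→d25:-→d26:-→d27:-→d28:H6 -> H6
  + 31.65.217.204/30 (H0) depth=30
  lookup 0.0.0.2: bits 000 walk d0:-→d1:H3→d2:H2→d3:- -> H2

== LOOKUPS ==
["H2","H6","H2","H2","H0","H6","H0","H2","H0","H0","H2","H2","H6","H2"]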